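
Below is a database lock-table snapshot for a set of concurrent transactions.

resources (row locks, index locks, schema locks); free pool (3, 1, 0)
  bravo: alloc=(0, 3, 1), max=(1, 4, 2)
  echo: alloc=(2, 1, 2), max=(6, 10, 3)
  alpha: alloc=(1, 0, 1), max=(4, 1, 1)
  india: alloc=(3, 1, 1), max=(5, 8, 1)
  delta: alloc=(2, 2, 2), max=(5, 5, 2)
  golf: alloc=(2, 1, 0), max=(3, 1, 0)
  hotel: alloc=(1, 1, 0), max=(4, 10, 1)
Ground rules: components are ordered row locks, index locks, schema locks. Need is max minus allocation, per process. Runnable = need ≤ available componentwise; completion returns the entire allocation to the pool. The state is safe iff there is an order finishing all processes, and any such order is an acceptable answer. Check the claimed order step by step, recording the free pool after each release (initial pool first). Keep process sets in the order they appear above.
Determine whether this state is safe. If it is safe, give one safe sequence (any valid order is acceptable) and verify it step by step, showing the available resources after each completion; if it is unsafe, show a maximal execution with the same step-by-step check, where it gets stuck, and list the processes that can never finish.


UNSAFE.
Key observation: even finishing golf, alpha, bravo, delta, india leaves just (11, 8, 5) free — too little index locks for any of the remaining processes.
The run golf, alpha, bravo, delta, india cannot be extended any further. Step-by-step check:
  pool = (3, 1, 0)
  golf needs (1, 0, 0) <= (3, 1, 0) -> finishes; pool += (2, 1, 0) = (5, 2, 0)
  alpha needs (3, 1, 0) <= (5, 2, 0) -> finishes; pool += (1, 0, 1) = (6, 2, 1)
  bravo needs (1, 1, 1) <= (6, 2, 1) -> finishes; pool += (0, 3, 1) = (6, 5, 2)
  delta needs (3, 3, 0) <= (6, 5, 2) -> finishes; pool += (2, 2, 2) = (8, 7, 4)
  india needs (2, 7, 0) <= (8, 7, 4) -> finishes; pool += (3, 1, 1) = (11, 8, 5)
  echo still needs (4, 9, 1) but only (11, 8, 5) is free — short on index locks
  hotel still needs (3, 9, 1) but only (11, 8, 5) is free — short on index locks
Permanently blocked: echo and hotel.


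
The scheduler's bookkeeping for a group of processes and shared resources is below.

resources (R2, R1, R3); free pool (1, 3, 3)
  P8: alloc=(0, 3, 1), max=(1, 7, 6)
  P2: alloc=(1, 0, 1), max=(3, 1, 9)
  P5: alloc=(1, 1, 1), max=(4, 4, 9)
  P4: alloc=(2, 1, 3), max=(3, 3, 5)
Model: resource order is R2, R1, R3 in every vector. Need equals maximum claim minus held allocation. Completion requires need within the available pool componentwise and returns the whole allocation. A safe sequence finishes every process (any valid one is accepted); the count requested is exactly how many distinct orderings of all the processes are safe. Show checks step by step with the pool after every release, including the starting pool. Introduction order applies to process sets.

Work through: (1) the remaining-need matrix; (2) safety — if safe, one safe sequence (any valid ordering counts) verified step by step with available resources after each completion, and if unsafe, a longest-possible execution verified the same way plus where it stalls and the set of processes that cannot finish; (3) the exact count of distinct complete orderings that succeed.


(1) Outstanding need per process (order R2, R1, R3):
  P8: (1, 4, 5)
  P2: (2, 1, 8)
  P5: (3, 3, 8)
  P4: (1, 2, 2)
(2) UNSAFE — no complete ordering exists.
Key observation: once P4, P8 finish, the pool peaks at (3, 7, 7) — and every remaining process still needs more R3 than that.
The run P4, P8 cannot be extended any further. Verifying each step:
  pool = (1, 3, 3)
  P4: need (1, 2, 2) fits (1, 3, 3); releases (2, 1, 3), pool now (3, 4, 6)
  P8: need (1, 4, 5) fits (3, 4, 6); releases (0, 3, 1), pool now (3, 7, 7)
  P2 cannot run: need (2, 1, 8) vs free (3, 7, 7) (insufficient R3)
  P5 cannot run: need (3, 3, 8) vs free (3, 7, 7) (insufficient R3)
Processes that can never finish: P2 and P5.
(3) The exact count: 0 of the possible complete orderings are safe sequences.


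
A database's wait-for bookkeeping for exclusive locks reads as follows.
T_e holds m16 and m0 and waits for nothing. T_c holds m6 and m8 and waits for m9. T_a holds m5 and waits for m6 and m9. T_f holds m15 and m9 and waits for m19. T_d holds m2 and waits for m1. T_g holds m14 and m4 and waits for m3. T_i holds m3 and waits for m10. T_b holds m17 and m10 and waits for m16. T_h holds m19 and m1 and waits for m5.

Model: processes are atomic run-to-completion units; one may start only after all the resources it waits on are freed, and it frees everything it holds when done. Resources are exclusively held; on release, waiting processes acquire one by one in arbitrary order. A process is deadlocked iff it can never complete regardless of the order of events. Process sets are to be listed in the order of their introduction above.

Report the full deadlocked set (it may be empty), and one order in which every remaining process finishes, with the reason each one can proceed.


The deadlocked set is T_c, T_a, T_f, T_d and T_h.
Key observation: T_c -> T_f -> T_h -> T_a -> T_c is a circular wait — nothing in it can go first; T_d waits into the deadlock from upstream.
A valid finishing order for the others: T_e, T_b, T_i, T_g.
Check, step by step:
  T_e: no waits; runs immediately, freeing m16 and m0
  T_b waits on m16 — all released -> runs and releases m17 and m10
  T_i waits on m10 — all released -> runs and releases m3
  T_g waits on m3 — all released -> runs and releases m14 and m4


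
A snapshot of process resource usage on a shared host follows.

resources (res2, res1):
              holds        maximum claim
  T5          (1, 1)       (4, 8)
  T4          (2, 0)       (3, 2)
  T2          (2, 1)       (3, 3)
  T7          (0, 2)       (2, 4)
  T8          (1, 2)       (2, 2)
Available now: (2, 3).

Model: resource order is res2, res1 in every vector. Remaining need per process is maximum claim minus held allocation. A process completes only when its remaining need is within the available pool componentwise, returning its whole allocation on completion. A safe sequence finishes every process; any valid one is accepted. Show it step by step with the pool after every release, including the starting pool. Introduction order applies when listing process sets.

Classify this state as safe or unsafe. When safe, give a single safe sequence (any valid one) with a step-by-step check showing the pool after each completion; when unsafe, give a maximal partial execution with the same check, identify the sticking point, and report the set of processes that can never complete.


SAFE. One safe sequence: T7, T8, T5, T4, T2.
Key observation: T7 marks the first exact bind of the order: its need (2, 2) fits the free (2, 3) with zero slack on a requested resource.
Step-by-step check:
  pool = (2, 3)
  T7 needs (2, 2) <= (2, 3) -> finishes; pool += (0, 2) = (2, 5)
  T8 needs (1, 0) <= (2, 5) -> finishes; pool += (1, 2) = (3, 7)
  T5 needs (3, 7) <= (3, 7) -> finishes; pool += (1, 1) = (4, 8)
  T4 needs (1, 2) <= (4, 8) -> finishes; pool += (2, 0) = (6, 8)
  T2 needs (1, 2) <= (6, 8) -> finishes; pool += (2, 1) = (8, 9)


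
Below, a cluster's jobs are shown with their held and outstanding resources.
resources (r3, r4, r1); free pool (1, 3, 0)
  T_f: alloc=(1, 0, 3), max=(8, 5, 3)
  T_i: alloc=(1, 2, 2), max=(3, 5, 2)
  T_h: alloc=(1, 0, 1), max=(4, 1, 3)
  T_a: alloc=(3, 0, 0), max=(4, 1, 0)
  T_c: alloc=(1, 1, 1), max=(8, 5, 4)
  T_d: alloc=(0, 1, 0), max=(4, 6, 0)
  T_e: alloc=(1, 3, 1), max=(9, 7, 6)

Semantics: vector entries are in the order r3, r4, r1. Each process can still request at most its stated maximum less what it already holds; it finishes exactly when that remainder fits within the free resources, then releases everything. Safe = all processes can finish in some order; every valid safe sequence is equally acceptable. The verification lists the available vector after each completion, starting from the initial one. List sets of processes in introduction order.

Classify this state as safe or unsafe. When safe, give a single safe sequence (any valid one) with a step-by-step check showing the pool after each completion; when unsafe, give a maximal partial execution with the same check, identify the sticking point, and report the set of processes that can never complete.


UNSAFE.
Key observation: T_a, T_i, T_h, T_d can finish, but then (6, 6, 3) is all there is, and the blocked group's r3 demands exceed it.
Going as far as possible: T_a, T_i, T_h, T_d; after that, nothing fits. Step-by-step check:
  pool = (1, 3, 0)
  run T_a (needs (1, 1, 0), free (1, 3, 0)); after release of (3, 0, 0) the pool is (4, 3, 0)
  run T_i (needs (2, 3, 0), free (4, 3, 0)); after release of (1, 2, 2) the pool is (5, 5, 2)
  run T_h (needs (3, 1, 2), free (5, 5, 2)); after release of (1, 0, 1) the pool is (6, 5, 3)
  run T_d (needs (4, 5, 0), free (6, 5, 3)); after release of (0, 1, 0) the pool is (6, 6, 3)
  T_f cannot run: need (7, 5, 0) vs free (6, 6, 3) (insufficient r3)
  T_c cannot run: need (7, 4, 3) vs free (6, 6, 3) (insufficient r3)
  T_e cannot run: need (8, 4, 5) vs free (6, 6, 3) (insufficient r3 and r1)
Processes that can never finish: T_f, T_c and T_e.


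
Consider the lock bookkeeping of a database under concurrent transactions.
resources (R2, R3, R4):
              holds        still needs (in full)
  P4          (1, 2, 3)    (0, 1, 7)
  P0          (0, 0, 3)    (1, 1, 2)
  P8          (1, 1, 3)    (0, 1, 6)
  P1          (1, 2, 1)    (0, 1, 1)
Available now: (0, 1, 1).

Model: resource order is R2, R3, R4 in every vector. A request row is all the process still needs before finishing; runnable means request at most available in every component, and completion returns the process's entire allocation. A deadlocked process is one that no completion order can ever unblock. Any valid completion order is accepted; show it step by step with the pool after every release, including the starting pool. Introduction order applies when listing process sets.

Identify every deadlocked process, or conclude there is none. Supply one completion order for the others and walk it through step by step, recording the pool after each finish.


The deadlocked set is P4 and P8.
Key observation: the wall is R4: completing P1, P0 brings the pool only to (1, 3, 5), and all the rest need more.
One completion order for the rest: P1, P0. Walking it through:
  pool = (0, 1, 1)
  P1: need (0, 1, 1) fits (0, 1, 1); releases (1, 2, 1), pool now (1, 3, 2)
  P0: need (1, 1, 2) fits (1, 3, 2); releases (0, 0, 3), pool now (1, 3, 5)
The blocked processes can never fit:
  blocked: P4 wants (0, 1, 7), pool (1, 3, 5) — not enough R4
  blocked: P8 wants (0, 1, 6), pool (1, 3, 5) — not enough R4


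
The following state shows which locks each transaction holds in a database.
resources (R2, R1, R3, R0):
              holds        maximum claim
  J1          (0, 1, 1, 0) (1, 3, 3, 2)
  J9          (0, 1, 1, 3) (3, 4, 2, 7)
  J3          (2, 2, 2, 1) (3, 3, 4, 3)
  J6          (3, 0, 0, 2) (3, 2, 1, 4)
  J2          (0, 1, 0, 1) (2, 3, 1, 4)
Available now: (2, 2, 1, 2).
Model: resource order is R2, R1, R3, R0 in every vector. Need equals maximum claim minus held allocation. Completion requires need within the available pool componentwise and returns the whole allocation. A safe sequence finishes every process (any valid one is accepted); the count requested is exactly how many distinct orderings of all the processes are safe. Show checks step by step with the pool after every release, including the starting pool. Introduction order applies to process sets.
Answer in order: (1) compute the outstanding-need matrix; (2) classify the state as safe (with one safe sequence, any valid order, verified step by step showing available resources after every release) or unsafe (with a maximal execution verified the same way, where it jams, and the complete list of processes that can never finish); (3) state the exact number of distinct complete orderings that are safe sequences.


(1) Remaining need (order R2, R1, R3, R0):
  J1: (1, 2, 2, 2)
  J9: (3, 3, 1, 4)
  J3: (1, 1, 2, 2)
  J6: (0, 2, 1, 2)
  J2: (2, 2, 1, 3)
(2) The state is SAFE; one workable sequence: J6, J2, J9, J3, J1.
Key observation: reading the order forward, J6 is the first process whose need (0, 2, 1, 2) meets the free pool (2, 2, 1, 2) exactly on a resource it requests.
Check, step by step:
  pool = (2, 2, 1, 2)
  J6 needs (0, 2, 1, 2) <= (2, 2, 1, 2) -> finishes; pool += (3, 0, 0, 2) = (5, 2, 1, 4)
  J2 needs (2, 2, 1, 3) <= (5, 2, 1, 4) -> finishes; pool += (0, 1, 0, 1) = (5, 3, 1, 5)
  J9 needs (3, 3, 1, 4) <= (5, 3, 1, 5) -> finishes; pool += (0, 1, 1, 3) = (5, 4, 2, 8)
  J3 needs (1, 1, 2, 2) <= (5, 4, 2, 8) -> finishes; pool += (2, 2, 2, 1) = (7, 6, 4, 9)
  J1 needs (1, 2, 2, 2) <= (7, 6, 4, 9) -> finishes; pool += (0, 1, 1, 0) = (7, 7, 5, 9)
(3) Precisely 2 of the possible complete orderings are safe sequences.


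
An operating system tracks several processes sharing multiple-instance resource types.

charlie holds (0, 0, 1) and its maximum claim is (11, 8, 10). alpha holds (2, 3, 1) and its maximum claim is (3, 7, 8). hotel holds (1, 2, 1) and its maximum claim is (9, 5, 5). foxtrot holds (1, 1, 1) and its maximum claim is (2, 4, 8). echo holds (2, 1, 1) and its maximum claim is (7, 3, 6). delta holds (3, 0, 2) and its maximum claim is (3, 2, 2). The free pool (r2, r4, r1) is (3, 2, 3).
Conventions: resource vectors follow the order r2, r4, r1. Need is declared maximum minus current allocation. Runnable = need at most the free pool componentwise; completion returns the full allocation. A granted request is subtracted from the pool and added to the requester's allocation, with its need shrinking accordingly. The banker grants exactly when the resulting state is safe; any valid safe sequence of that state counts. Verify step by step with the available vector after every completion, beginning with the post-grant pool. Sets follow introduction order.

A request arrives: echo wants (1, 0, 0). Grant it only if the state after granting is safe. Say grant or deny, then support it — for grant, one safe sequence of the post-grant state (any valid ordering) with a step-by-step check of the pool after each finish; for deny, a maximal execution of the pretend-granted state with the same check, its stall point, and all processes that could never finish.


GRANT — the state after the grant stays safe, e.g. via delta, echo, hotel, foxtrot, alpha, charlie.
Key observation: after the grant the pool drops to (2, 2, 3), which still lets delta finish first and unwind the rest.
Verifying the post-grant state step by step:
  pool = (2, 2, 3)
  run delta (needs (0, 2, 0), free (2, 2, 3)); after release of (3, 0, 2) the pool is (5, 2, 5)
  run echo (needs (4, 2, 5), free (5, 2, 5)); after release of (3, 1, 1) the pool is (8, 3, 6)
  run hotel (needs (8, 3, 4), free (8, 3, 6)); after release of (1, 2, 1) the pool is (9, 5, 7)
  run foxtrot (needs (1, 3, 7), free (9, 5, 7)); after release of (1, 1, 1) the pool is (10, 6, 8)
  run alpha (needs (1, 4, 7), free (10, 6, 8)); after release of (2, 3, 1) the pool is (12, 9, 9)
  run charlie (needs (11, 8, 9), free (12, 9, 9)); after release of (0, 0, 1) the pool is (12, 9, 10)


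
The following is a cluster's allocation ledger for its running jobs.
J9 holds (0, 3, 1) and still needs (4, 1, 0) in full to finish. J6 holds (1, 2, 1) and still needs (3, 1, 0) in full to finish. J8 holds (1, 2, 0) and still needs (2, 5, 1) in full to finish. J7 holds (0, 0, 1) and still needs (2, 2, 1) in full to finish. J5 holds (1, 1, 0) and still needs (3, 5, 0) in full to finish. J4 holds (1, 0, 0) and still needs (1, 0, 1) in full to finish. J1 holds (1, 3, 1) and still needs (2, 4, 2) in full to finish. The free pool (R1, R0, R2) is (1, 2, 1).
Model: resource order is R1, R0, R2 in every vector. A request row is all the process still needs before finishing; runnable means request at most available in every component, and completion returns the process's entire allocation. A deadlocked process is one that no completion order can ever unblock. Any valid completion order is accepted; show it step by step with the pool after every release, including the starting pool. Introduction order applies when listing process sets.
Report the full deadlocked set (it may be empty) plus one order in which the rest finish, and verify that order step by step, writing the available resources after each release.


Deadlocked: J9, J6, J8, J5 and J1.
Key observation: after J4, J7 the pool peaks at (2, 2, 2), and each blocked process is short somewhere: J9 on R1; J6 on R1; J8 on R0; J5 on R1, R0; J1 on R0.
A valid finishing order for the others: J4, J7. Check, step by step:
  pool = (1, 2, 1)
  J4 needs (1, 0, 1) <= (1, 2, 1) -> finishes; pool += (1, 0, 0) = (2, 2, 1)
  J7 needs (2, 2, 1) <= (2, 2, 1) -> finishes; pool += (0, 0, 1) = (2, 2, 2)
The stuck group stays short no matter what:
  J9 still needs (4, 1, 0) but only (2, 2, 2) is free — short on R1
  J6 still needs (3, 1, 0) but only (2, 2, 2) is free — short on R1
  J8 still needs (2, 5, 1) but only (2, 2, 2) is free — short on R0
  J5 still needs (3, 5, 0) but only (2, 2, 2) is free — short on R1 and R0
  J1 still needs (2, 4, 2) but only (2, 2, 2) is free — short on R0


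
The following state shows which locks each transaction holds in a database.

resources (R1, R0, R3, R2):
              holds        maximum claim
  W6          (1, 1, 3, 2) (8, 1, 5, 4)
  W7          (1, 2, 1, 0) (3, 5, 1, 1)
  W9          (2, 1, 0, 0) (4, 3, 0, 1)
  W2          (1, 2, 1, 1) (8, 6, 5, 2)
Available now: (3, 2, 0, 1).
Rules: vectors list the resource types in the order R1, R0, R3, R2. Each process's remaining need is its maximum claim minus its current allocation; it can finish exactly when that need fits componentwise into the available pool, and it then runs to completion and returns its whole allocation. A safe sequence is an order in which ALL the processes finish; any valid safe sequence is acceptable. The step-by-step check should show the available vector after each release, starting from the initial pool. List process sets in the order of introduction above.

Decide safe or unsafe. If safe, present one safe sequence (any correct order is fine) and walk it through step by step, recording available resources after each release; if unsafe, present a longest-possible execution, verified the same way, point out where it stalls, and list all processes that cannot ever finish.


The state is UNSAFE.
Key observation: the pool after W9, W7 is (6, 5, 1, 1); every surviving request exceeds it in R1, so progress ends there.
Going as far as possible: W9, W7; after that, nothing fits. Walking it through:
  pool = (3, 2, 0, 1)
  W9: need (2, 2, 0, 1) fits (3, 2, 0, 1); releases (2, 1, 0, 0), pool now (5, 3, 0, 1)
  W7: need (2, 3, 0, 1) fits (5, 3, 0, 1); releases (1, 2, 1, 0), pool now (6, 5, 1, 1)
  W6 still needs (7, 0, 2, 2) but only (6, 5, 1, 1) is free — short on R1, R3 and R2
  W2 still needs (7, 4, 4, 1) but only (6, 5, 1, 1) is free — short on R1 and R3
Never able to finish: W6 and W2.


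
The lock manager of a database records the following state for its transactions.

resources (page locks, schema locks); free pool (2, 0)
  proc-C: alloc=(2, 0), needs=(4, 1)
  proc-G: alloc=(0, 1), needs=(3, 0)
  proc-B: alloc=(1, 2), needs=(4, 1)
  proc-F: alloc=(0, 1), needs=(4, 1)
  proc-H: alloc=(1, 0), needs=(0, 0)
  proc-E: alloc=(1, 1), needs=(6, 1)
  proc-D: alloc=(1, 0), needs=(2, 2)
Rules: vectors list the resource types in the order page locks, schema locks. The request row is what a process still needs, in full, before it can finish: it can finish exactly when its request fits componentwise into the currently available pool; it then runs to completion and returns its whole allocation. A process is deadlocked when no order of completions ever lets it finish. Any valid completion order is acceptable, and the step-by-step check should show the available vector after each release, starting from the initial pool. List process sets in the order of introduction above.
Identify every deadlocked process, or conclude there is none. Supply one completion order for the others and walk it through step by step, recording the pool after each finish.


The deadlocked set is proc-C, proc-B, proc-F, proc-E and proc-D.
Key observation: after proc-H, proc-G the pool peaks at (3, 1), and each blocked process is short somewhere: proc-C on page locks; proc-B on page locks; proc-F on page locks; proc-E on page locks; proc-D on schema locks.
One completion order for the rest: proc-H, proc-G. Walking it through:
  pool = (2, 0)
  proc-H needs (0, 0) <= (2, 0) -> finishes; pool += (1, 0) = (3, 0)
  proc-G needs (3, 0) <= (3, 0) -> finishes; pool += (0, 1) = (3, 1)
The stuck group stays short no matter what:
  blocked: proc-C wants (4, 1), pool (3, 1) — not enough page locks
  blocked: proc-B wants (4, 1), pool (3, 1) — not enough page locks
  blocked: proc-F wants (4, 1), pool (3, 1) — not enough page locks
  blocked: proc-E wants (6, 1), pool (3, 1) — not enough page locks
  blocked: proc-D wants (2, 2), pool (3, 1) — not enough schema locks


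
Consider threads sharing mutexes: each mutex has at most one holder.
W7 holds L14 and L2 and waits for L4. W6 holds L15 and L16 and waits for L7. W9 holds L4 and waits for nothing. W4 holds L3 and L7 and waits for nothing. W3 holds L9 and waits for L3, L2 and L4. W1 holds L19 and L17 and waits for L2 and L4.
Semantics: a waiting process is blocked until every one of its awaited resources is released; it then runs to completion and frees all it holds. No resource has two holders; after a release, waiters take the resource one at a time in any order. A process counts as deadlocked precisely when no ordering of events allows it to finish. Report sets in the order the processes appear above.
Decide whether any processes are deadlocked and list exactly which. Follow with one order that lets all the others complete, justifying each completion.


Nothing here is deadlocked.
Key observation: there is no circular wait here — follow any chain and it reaches a process that is free to run now.
One completion order for the rest: W9, W4, W7, W6, W1, W3.
Step-by-step check:
  W9: no waits; runs immediately, freeing L4
  W4: no waits; runs immediately, freeing L3 and L7
  W7 waits on L4 — all released -> runs and releases L14 and L2
  W6 waits on L7 — all released -> runs and releases L15 and L16
  W1 waits on L2 and L4 — all released -> runs and releases L19 and L17
  W3 waits on L3, L2 and L4 — all released -> runs and releases L9


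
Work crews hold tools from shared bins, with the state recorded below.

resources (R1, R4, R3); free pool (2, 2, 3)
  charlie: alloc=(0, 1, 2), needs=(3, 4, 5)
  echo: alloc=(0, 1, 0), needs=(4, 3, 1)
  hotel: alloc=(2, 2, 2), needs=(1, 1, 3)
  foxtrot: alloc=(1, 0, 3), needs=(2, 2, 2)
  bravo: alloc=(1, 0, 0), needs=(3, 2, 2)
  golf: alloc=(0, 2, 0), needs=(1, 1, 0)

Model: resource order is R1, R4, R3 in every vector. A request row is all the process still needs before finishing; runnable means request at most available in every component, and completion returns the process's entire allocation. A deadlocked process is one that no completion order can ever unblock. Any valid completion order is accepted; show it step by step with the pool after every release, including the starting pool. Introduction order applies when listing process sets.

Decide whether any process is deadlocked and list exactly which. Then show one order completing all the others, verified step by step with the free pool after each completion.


Nothing here is deadlocked.
Key observation: there is always a runnable process — hotel first — so the state unwinds completely.
One completion order for the rest: hotel, golf, bravo, echo, charlie, foxtrot. Walking it through:
  pool = (2, 2, 3)
  hotel: need (1, 1, 3) fits (2, 2, 3); releases (2, 2, 2), pool now (4, 4, 5)
  golf: need (1, 1, 0) fits (4, 4, 5); releases (0, 2, 0), pool now (4, 6, 5)
  bravo: need (3, 2, 2) fits (4, 6, 5); releases (1, 0, 0), pool now (5, 6, 5)
  echo: need (4, 3, 1) fits (5, 6, 5); releases (0, 1, 0), pool now (5, 7, 5)
  charlie: need (3, 4, 5) fits (5, 7, 5); releases (0, 1, 2), pool now (5, 8, 7)
  foxtrot: need (2, 2, 2) fits (5, 8, 7); releases (1, 0, 3), pool now (6, 8, 10)


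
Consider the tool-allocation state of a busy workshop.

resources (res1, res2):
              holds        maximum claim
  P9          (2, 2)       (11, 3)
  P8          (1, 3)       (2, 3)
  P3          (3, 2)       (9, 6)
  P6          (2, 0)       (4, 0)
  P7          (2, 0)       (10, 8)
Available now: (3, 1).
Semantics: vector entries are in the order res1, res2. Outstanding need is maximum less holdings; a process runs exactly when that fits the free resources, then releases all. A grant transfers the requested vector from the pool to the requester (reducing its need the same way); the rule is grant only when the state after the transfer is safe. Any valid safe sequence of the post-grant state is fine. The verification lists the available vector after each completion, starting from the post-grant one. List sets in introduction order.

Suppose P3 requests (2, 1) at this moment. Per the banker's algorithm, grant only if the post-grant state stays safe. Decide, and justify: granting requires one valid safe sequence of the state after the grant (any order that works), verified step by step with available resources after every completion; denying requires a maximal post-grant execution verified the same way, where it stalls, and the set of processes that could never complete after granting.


GRANT: granting preserves safety; a valid post-grant sequence is P8, P6, P3, P9, P7.
Key observation: (1, 0) free after granting still covers P8 first, and each release covers the next.
Verifying the post-grant state step by step:
  pool = (1, 0)
  P8: need (1, 0) fits (1, 0); releases (1, 3), pool now (2, 3)
  P6: need (2, 0) fits (2, 3); releases (2, 0), pool now (4, 3)
  P3: need (4, 3) fits (4, 3); releases (5, 3), pool now (9, 6)
  P9: need (9, 1) fits (9, 6); releases (2, 2), pool now (11, 8)
  P7: need (8, 8) fits (11, 8); releases (2, 0), pool now (13, 8)


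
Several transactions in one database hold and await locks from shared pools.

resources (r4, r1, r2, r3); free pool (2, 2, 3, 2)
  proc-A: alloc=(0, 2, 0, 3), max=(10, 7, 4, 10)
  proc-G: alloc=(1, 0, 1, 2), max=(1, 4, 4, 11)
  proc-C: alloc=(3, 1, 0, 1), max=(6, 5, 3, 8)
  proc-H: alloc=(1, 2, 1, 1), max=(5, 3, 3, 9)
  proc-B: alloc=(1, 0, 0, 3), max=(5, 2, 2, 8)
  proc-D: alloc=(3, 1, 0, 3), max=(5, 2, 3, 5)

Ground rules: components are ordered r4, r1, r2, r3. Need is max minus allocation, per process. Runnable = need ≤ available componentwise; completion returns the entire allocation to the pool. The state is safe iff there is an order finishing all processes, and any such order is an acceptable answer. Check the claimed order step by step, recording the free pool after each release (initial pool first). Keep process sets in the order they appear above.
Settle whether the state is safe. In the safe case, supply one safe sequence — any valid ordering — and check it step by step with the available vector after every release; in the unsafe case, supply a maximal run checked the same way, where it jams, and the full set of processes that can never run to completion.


SAFE — a valid safe sequence is proc-D, proc-B, proc-H, proc-C, proc-A, proc-G.
Key observation: reading the order forward, proc-D is the first process whose need (2, 1, 3, 2) meets the free pool (2, 2, 3, 2) exactly on a resource it requests.
Walking it through:
  pool = (2, 2, 3, 2)
  proc-D: need (2, 1, 3, 2) fits (2, 2, 3, 2); releases (3, 1, 0, 3), pool now (5, 3, 3, 5)
  proc-B: need (4, 2, 2, 5) fits (5, 3, 3, 5); releases (1, 0, 0, 3), pool now (6, 3, 3, 8)
  proc-H: need (4, 1, 2, 8) fits (6, 3, 3, 8); releases (1, 2, 1, 1), pool now (7, 5, 4, 9)
  proc-C: need (3, 4, 3, 7) fits (7, 5, 4, 9); releases (3, 1, 0, 1), pool now (10, 6, 4, 10)
  proc-A: need (10, 5, 4, 7) fits (10, 6, 4, 10); releases (0, 2, 0, 3), pool now (10, 8, 4, 13)
  proc-G: need (0, 4, 3, 9) fits (10, 8, 4, 13); releases (1, 0, 1, 2), pool now (11, 8, 5, 15)


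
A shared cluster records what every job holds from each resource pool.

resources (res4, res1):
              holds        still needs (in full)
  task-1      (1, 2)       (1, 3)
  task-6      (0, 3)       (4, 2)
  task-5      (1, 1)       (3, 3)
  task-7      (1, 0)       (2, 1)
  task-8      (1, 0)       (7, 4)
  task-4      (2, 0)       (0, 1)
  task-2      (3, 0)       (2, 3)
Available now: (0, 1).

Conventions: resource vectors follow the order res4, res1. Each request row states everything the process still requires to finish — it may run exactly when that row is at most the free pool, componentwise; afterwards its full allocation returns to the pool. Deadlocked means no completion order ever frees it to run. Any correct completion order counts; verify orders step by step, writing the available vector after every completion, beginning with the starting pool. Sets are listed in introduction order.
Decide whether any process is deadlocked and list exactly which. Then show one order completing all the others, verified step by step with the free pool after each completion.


The deadlocked set is task-1, task-6, task-5, task-8 and task-2.
Key observation: res1 is the bottleneck — with task-4, task-7 done the pool holds (3, 1), short of every remaining need.
One completion order for the rest: task-4, task-7. Check, step by step:
  pool = (0, 1)
  task-4 needs (0, 1) <= (0, 1) -> finishes; pool += (2, 0) = (2, 1)
  task-7 needs (2, 1) <= (2, 1) -> finishes; pool += (1, 0) = (3, 1)
None of the blocked processes ever fits:
  task-1 still needs (1, 3) but only (3, 1) is free — short on res1
  task-6 still needs (4, 2) but only (3, 1) is free — short on res4 and res1
  task-5 still needs (3, 3) but only (3, 1) is free — short on res1
  task-8 still needs (7, 4) but only (3, 1) is free — short on res4 and res1
  task-2 still needs (2, 3) but only (3, 1) is free — short on res1


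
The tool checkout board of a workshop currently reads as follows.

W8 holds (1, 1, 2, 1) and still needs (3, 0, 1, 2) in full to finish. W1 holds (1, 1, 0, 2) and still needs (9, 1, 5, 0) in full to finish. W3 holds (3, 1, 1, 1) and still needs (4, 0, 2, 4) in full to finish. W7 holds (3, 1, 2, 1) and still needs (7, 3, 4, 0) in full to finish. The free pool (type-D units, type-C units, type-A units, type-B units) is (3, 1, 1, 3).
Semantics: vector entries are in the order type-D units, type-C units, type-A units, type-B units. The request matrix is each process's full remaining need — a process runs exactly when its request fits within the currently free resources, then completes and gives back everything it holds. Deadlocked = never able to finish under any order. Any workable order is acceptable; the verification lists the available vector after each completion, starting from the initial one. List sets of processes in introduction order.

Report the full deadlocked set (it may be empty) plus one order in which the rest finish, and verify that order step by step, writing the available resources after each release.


Nothing here is deadlocked.
Key observation: no deadlock: W8 fits now, and the freed resources carry the rest through.
The rest can finish in the order W8, W3, W7, W1. Walking it through:
  pool = (3, 1, 1, 3)
  W8: need (3, 0, 1, 2) fits (3, 1, 1, 3); releases (1, 1, 2, 1), pool now (4, 2, 3, 4)
  W3: need (4, 0, 2, 4) fits (4, 2, 3, 4); releases (3, 1, 1, 1), pool now (7, 3, 4, 5)
  W7: need (7, 3, 4, 0) fits (7, 3, 4, 5); releases (3, 1, 2, 1), pool now (10, 4, 6, 6)
  W1: need (9, 1, 5, 0) fits (10, 4, 6, 6); releases (1, 1, 0, 2), pool now (11, 5, 6, 8)


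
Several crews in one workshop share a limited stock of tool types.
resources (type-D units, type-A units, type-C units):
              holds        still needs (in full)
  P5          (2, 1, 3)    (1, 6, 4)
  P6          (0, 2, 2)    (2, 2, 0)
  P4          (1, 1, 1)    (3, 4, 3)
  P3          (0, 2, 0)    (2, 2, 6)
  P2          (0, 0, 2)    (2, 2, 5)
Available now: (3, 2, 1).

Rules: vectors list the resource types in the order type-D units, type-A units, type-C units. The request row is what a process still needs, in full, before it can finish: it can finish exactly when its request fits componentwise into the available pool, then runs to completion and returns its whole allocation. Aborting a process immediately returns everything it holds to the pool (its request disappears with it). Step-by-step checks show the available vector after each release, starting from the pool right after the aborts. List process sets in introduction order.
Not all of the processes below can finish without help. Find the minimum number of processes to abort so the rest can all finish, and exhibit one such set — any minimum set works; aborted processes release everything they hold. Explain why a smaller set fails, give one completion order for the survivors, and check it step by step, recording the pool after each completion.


The answer: abort P2.
Key observation: before aborting P2, P3 was permanently blocked — no order could ever run it; afterwards it completes at step 3.
Minimality: the empty abort set fails — the state is deadlocked as it stands.
One survivor order: P6, P4, P3, P5. Walking it through (post-abort pool first):
  pool = (3, 2, 3)
  P6 needs (2, 2, 0) <= (3, 2, 3) -> finishes; pool += (0, 2, 2) = (3, 4, 5)
  P4 needs (3, 4, 3) <= (3, 4, 5) -> finishes; pool += (1, 1, 1) = (4, 5, 6)
  P3 needs (2, 2, 6) <= (4, 5, 6) -> finishes; pool += (0, 2, 0) = (4, 7, 6)
  P5 needs (1, 6, 4) <= (4, 7, 6) -> finishes; pool += (2, 1, 3) = (6, 8, 9)


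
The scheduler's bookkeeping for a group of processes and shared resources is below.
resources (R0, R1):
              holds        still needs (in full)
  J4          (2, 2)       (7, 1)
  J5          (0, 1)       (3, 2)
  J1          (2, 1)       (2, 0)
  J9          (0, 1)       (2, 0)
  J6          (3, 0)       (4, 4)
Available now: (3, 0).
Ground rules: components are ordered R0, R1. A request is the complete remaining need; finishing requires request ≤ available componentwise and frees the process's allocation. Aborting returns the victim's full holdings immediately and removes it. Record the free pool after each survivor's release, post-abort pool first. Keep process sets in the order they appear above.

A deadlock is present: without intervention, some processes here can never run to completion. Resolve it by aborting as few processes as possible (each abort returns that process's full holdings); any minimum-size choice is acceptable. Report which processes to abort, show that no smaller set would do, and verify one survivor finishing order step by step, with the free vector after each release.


Abort J6.
Key observation: J4 had no path to completion before; after the abort of J6 ((3, 0) returned), step 4 is where it fits.
Why nothing smaller works: aborting no one leaves the state deadlocked as given.
One survivor order: J1, J9, J5, J4. Check, step by step (post-abort pool first):
  pool = (6, 0)
  J1 needs (2, 0) <= (6, 0) -> finishes; pool += (2, 1) = (8, 1)
  J9 needs (2, 0) <= (8, 1) -> finishes; pool += (0, 1) = (8, 2)
  J5 needs (3, 2) <= (8, 2) -> finishes; pool += (0, 1) = (8, 3)
  J4 needs (7, 1) <= (8, 3) -> finishes; pool += (2, 2) = (10, 5)


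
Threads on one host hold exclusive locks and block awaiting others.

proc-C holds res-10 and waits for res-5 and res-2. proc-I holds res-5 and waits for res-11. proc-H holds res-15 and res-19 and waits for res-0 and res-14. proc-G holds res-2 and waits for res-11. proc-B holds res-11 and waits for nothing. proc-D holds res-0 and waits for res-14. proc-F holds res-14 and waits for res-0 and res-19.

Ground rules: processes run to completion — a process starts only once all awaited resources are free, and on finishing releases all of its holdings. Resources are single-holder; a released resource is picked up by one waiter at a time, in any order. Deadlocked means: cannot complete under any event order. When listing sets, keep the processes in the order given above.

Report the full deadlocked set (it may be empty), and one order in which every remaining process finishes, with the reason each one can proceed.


The deadlocked set is proc-H, proc-D and proc-F.
Key observation: proc-H -> proc-D -> proc-F -> proc-H is a circular wait — nothing in it can go first; no other process is dragged down with it.
A valid finishing order for the others: proc-B, proc-I, proc-G, proc-C.
Verifying each step:
  proc-B waits on nothing -> runs at once and releases res-11
  proc-I waits on res-11 — all released -> runs and releases res-5
  proc-G waits on res-11 — all released -> runs and releases res-2
  proc-C waits on res-5 and res-2 — all released -> runs and releases res-10


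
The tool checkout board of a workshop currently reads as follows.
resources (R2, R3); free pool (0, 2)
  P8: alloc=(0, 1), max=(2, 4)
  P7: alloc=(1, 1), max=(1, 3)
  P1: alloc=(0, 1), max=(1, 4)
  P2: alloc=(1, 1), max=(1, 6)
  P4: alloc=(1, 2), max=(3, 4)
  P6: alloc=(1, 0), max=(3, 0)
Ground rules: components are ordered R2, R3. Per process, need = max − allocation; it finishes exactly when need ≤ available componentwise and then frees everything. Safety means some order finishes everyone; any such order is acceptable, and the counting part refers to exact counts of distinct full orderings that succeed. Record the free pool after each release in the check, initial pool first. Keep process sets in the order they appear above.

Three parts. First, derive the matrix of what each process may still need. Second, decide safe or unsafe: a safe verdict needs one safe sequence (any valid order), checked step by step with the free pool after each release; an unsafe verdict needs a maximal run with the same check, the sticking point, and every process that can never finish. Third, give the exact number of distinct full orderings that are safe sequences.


(1) Outstanding need per process (order R2, R3):
  P8: (2, 3)
  P7: (0, 2)
  P1: (1, 3)
  P2: (0, 5)
  P4: (2, 2)
  P6: (2, 0)
(2) The state is UNSAFE.
Key observation: after P7, P1 the pool peaks at (1, 4), and each blocked process is short somewhere: P8 on R2; P2 on R3; P4 on R2; P6 on R2.
A maximal execution: P7, P1 — then nothing else fits. Walking it through:
  pool = (0, 2)
  run P7 (needs (0, 2), free (0, 2)); after release of (1, 1) the pool is (1, 3)
  run P1 (needs (1, 3), free (1, 3)); after release of (0, 1) the pool is (1, 4)
  P8 still needs (2, 3) but only (1, 4) is free — short on R2
  P2 still needs (0, 5) but only (1, 4) is free — short on R3
  P4 still needs (2, 2) but only (1, 4) is free — short on R2
  P6 still needs (2, 0) but only (1, 4) is free — short on R2
Never able to finish: P8, P2, P4 and P6.
(3) Exactly 0 of the possible complete orderings are safe sequences.


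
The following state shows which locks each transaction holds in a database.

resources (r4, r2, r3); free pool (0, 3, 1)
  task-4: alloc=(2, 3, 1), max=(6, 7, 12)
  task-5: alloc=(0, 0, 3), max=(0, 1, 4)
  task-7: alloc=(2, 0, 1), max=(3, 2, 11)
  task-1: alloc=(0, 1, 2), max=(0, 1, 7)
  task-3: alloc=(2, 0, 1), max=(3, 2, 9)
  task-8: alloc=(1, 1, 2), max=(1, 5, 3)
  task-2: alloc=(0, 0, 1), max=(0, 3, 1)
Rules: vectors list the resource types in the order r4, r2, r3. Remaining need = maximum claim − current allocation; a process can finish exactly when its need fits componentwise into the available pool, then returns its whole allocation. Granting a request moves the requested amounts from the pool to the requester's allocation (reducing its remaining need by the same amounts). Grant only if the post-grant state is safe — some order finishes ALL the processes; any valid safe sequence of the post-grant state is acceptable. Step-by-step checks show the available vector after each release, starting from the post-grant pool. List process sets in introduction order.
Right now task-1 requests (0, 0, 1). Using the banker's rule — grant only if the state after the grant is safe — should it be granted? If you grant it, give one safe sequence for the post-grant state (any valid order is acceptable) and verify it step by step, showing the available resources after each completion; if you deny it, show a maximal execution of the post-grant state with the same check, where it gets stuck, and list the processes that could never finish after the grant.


GRANT — the state after the grant stays safe, e.g. via task-2, task-5, task-1, task-8, task-3, task-7, task-4.
Key observation: granting shrinks the pool to (0, 3, 0), yet task-2 still fits and the chain goes through.
Check on the post-grant state, step by step:
  pool = (0, 3, 0)
  task-2 needs (0, 3, 0) <= (0, 3, 0) -> finishes; pool += (0, 0, 1) = (0, 3, 1)
  task-5 needs (0, 1, 1) <= (0, 3, 1) -> finishes; pool += (0, 0, 3) = (0, 3, 4)
  task-1 needs (0, 0, 4) <= (0, 3, 4) -> finishes; pool += (0, 1, 3) = (0, 4, 7)
  task-8 needs (0, 4, 1) <= (0, 4, 7) -> finishes; pool += (1, 1, 2) = (1, 5, 9)
  task-3 needs (1, 2, 8) <= (1, 5, 9) -> finishes; pool += (2, 0, 1) = (3, 5, 10)
  task-7 needs (1, 2, 10) <= (3, 5, 10) -> finishes; pool += (2, 0, 1) = (5, 5, 11)
  task-4 needs (4, 4, 11) <= (5, 5, 11) -> finishes; pool += (2, 3, 1) = (7, 8, 12)
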